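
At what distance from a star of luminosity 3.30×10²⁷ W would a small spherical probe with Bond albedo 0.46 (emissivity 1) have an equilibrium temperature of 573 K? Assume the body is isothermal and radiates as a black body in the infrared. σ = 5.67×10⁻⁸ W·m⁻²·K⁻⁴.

d ≈ 7.62×10¹⁰ m

For an isothermal black-emitting sphere, (1−a)S·πr² = σ·4πr²·T⁴ ⇒ S = 4σT⁴/(1−a).
S = 4·5.67×10⁻⁸·(573)⁴/0.540 = 45280 W/m².
Flux falls as S = L/(4πd²), so d = √(L/(4πS)) = √(3.30×10²⁷/(4π·45280)).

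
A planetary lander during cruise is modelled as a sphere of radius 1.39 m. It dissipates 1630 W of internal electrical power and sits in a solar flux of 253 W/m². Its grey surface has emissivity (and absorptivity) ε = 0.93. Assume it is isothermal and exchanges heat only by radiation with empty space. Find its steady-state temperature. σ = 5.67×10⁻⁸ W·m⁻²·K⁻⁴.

At steady state, absorbed solar power + internal power = radiated power.
Absorbed: α·S·A_cross = 0.93·253·6.070 = 1428 W (cross-section πr²).
Total input = 1428 + 1630 = 3058 W.
Radiated: εσ·A_surf·T⁴ with A_surf = 4πr² = 24.28 m².
T⁴ = 3058/(0.93·5.67×10⁻⁸·24.28) = 2.389×10⁹ K⁴.

T ≈ 221 K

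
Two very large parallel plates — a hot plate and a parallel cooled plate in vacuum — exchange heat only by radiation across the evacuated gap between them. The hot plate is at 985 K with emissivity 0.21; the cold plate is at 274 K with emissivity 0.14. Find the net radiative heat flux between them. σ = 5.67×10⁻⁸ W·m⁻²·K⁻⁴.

For two infinite grey parallel plates, q = σ(T₁⁴ − T₂⁴)/(1/ε₁ + 1/ε₂ − 1).
T₁⁴ − T₂⁴ = 9.413×10¹¹ − 5.636×10⁹ = 9.357×10¹¹ K⁴.
1/ε₁ + 1/ε₂ − 1 = 4.762 + 7.143 − 1 = 10.90.
q = 5.67×10⁻⁸ × 9.357×10¹¹ / 10.90.

q ≈ 4870 W/m²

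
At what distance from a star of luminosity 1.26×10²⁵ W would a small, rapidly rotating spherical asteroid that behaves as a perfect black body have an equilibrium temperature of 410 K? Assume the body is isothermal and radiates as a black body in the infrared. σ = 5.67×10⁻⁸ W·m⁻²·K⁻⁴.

d ≈ 1.25×10¹⁰ m

For an isothermal black-emitting sphere, (1−a)S·πr² = σ·4πr²·T⁴ ⇒ S = 4σT⁴/(1−a).
S = 4·5.67×10⁻⁸·(410)⁴/1.00 = 6409 W/m².
Flux falls as S = L/(4πd²), so d = √(L/(4πS)) = √(1.26×10²⁵/(4π·6409)).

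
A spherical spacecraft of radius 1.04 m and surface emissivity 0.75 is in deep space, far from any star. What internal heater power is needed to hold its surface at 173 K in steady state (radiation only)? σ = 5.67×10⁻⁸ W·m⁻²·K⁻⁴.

P ≈ 518 W

P = εσ·4πr²·T⁴.
4πr² = 13.59 m²; T⁴ = 8.957×10⁸ K⁴.
P = 0.75·5.67×10⁻⁸·13.59·8.957×10⁸.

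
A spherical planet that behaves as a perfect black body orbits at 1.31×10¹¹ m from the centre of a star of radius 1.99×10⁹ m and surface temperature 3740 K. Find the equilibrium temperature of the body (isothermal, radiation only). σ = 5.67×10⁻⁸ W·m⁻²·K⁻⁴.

The star's surface emits σT_*⁴; at distance d the flux is S = σT_*⁴(R_*/d)².
S = 5.67×10⁻⁸·(3740)⁴·(1.99×10⁹/1.31×10¹¹)² = 2560 W/m².
For an isothermal sphere T⁴ = (1−a)S/(4σ) = 1.129×10¹⁰ K⁴.

T ≈ 326 K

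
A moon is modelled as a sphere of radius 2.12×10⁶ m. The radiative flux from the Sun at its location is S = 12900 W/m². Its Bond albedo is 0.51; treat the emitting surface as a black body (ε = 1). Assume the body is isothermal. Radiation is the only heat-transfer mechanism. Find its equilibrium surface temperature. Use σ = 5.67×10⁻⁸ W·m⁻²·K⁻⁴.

T ≈ 409 K

At equilibrium, absorbed power = emitted power.
Absorbing cross-section = πr² = 1.412×10¹³ m²; emitting surface = 4πr² = 5.648×10¹³ m² (ratio 4).
(1−a)S·A_cross = εσ·A_surf·T⁴  ⇒  T⁴ = (1−a)S/(4σ).
T⁴ = 0.490·12900/(4·5.67×10⁻⁸) = 2.787×10¹⁰ K⁴.
T = (2.787×10¹⁰)^(1/4).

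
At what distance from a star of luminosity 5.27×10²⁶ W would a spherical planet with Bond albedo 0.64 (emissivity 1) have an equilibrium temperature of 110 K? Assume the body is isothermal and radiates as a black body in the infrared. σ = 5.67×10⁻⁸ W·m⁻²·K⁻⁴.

d ≈ 6.74×10¹¹ m

For an isothermal black-emitting sphere, (1−a)S·πr² = σ·4πr²·T⁴ ⇒ S = 4σT⁴/(1−a).
S = 4·5.67×10⁻⁸·(110)⁴/0.360 = 92.24 W/m².
Flux falls as S = L/(4πd²), so d = √(L/(4πS)) = √(5.27×10²⁶/(4π·92.24)).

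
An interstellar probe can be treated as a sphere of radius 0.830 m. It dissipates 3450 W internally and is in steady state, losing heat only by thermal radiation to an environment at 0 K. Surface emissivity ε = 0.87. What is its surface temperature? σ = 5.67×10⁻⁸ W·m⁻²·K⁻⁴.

T ≈ 300 K

Steady state: internal power = radiated power, P = εσA T⁴.
Radiating area A = 4πr² = 8.657 m².
T⁴ = P/(εσA) = 3450/(0.87·5.67×10⁻⁸·8.657) = 8.079×10⁹ K⁴.
T = (8.079×10⁹)^(1/4).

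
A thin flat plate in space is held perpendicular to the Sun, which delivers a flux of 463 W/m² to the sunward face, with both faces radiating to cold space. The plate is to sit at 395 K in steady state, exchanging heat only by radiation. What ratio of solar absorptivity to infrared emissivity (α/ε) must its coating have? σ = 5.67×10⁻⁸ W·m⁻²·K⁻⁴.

Balance: αS·A = εσ·2A·T⁴ ⇒ α/ε = 2σT⁴/S.
α/ε = 2·5.67×10⁻⁸·(395)⁴/463 = 2·5.67×10⁻⁸·2.434×10¹⁰/463.

α/ε ≈ 5.96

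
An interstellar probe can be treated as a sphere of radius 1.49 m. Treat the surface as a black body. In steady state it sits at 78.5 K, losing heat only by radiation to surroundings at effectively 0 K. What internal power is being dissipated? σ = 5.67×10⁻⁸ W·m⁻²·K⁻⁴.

Steady state: P = εσA T⁴.
A = 4πr² = 27.90 m²; T⁴ = (78.5)⁴ = 3.797×10⁷ K⁴.
P = 1.0 × 5.67×10⁻⁸ × 27.90 × 3.797×10⁷.

P ≈ 60.1 W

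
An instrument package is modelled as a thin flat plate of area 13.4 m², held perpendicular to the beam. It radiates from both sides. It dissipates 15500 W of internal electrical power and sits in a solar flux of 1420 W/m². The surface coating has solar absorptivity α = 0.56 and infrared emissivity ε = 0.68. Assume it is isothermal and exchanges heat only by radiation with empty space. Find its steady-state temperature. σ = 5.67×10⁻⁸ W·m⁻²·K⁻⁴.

At steady state, absorbed solar power + internal power = radiated power.
Absorbed: α·S·A_cross = 0.56·1420·13.40 = 10660 W (cross-section A).
Total input = 10660 + 15500 = 26160 W.
Radiated: εσ·A_surf·T⁴ with A_surf = 2A = 26.80 m².
T⁴ = 26160/(0.68·5.67×10⁻⁸·26.80) = 2.531×10¹⁰ K⁴.

T ≈ 399 K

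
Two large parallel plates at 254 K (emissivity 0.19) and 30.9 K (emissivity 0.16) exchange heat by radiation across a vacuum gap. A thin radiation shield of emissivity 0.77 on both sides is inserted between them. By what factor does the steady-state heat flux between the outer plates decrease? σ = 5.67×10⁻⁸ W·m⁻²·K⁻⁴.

Without shield: q₀ = σΔ(T⁴)/(1/ε₁+1/ε₂−1) with denominator 10.51.
With shield the two gaps are in series; the resistances add: (1/ε₁+1/ε_s−1)+(1/ε_s+1/ε₂−1) = 5.562+6.549 = 12.11.
Heat-flux ratio q₀/q = 12.11/10.51.

factor ≈ 1.15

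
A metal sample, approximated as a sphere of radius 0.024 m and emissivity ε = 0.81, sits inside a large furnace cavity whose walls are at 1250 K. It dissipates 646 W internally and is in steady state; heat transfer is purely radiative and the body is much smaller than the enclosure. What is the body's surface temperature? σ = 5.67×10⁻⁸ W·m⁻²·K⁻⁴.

For a small grey body in a large enclosure, net radiated power = εσA(T⁴ − T_w⁴).
Steady state: P = εσA(T⁴ − T_w⁴) with A = 4πr² = 0.007238 m².
T⁴ = P/(εσA) + T_w⁴ = 646/(0.81·5.67×10⁻⁸·0.007238) + (1250)⁴
    = 1.943×10¹² + 2.441×10¹² = 4.385×10¹² K⁴.

T ≈ 1450 K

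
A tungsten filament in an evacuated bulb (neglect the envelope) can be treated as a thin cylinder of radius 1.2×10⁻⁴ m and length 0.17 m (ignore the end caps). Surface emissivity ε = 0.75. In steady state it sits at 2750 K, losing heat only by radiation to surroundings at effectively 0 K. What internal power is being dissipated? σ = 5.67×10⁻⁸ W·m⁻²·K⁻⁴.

P ≈ 312 W

Steady state: P = εσA T⁴.
A = 2πrL = 1.282×10⁻⁴ m²; T⁴ = (2750)⁴ = 5.719×10¹³ K⁴.
P = 0.75 × 5.67×10⁻⁸ × 1.282×10⁻⁴ × 5.719×10¹³.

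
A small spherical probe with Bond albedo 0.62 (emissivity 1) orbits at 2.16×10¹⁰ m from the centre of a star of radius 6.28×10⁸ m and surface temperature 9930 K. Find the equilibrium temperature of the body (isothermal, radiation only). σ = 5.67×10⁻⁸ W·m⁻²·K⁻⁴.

T ≈ 940 K

The star's surface emits σT_*⁴; at distance d the flux is S = σT_*⁴(R_*/d)².
S = 5.67×10⁻⁸·(9930)⁴·(6.28×10⁸/2.16×10¹⁰)² = 4.660×10⁵ W/m².
For an isothermal sphere T⁴ = (1−a)S/(4σ) = 7.808×10¹¹ K⁴.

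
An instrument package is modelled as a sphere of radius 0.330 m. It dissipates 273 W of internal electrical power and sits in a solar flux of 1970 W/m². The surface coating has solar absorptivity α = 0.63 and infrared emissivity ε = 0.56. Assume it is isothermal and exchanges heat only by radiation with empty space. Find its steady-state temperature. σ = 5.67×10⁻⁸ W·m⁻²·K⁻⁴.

T ≈ 356 K

At steady state, absorbed solar power + internal power = radiated power.
Absorbed: α·S·A_cross = 0.63·1970·0.3421 = 424.6 W (cross-section πr²).
Total input = 424.6 + 273 = 697.6 W.
Radiated: εσ·A_surf·T⁴ with A_surf = 4πr² = 1.368 m².
T⁴ = 697.6/(0.56·5.67×10⁻⁸·1.368) = 1.605×10¹⁰ K⁴.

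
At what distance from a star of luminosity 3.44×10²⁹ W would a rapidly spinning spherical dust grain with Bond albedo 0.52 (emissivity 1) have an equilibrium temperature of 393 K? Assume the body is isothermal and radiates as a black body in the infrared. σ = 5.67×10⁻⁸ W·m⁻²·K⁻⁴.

d ≈ 1.56×10¹² m

For an isothermal black-emitting sphere, (1−a)S·πr² = σ·4πr²·T⁴ ⇒ S = 4σT⁴/(1−a).
S = 4·5.67×10⁻⁸·(393)⁴/0.480 = 11270 W/m².
Flux falls as S = L/(4πd²), so d = √(L/(4πS)) = √(3.44×10²⁹/(4π·11270)).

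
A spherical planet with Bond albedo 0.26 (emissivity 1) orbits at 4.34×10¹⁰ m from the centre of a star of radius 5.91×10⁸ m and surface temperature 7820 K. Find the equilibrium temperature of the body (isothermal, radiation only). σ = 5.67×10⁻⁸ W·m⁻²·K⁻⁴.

The star's surface emits σT_*⁴; at distance d the flux is S = σT_*⁴(R_*/d)².
S = 5.67×10⁻⁸·(7820)⁴·(5.91×10⁸/4.34×10¹⁰)² = 39320 W/m².
For an isothermal sphere T⁴ = (1−a)S/(4σ) = 1.283×10¹¹ K⁴.

T ≈ 598 K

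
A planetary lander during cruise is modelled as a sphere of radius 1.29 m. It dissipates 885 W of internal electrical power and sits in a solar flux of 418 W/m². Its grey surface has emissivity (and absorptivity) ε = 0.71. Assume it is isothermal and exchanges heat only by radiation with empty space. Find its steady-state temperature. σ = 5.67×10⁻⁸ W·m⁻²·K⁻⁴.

At steady state, absorbed solar power + internal power = radiated power.
Absorbed: α·S·A_cross = 0.71·418·5.228 = 1552 W (cross-section πr²).
Total input = 1552 + 885 = 2437 W.
Radiated: εσ·A_surf·T⁴ with A_surf = 4πr² = 20.91 m².
T⁴ = 2437/(0.71·5.67×10⁻⁸·20.91) = 2.894×10⁹ K⁴.

T ≈ 232 K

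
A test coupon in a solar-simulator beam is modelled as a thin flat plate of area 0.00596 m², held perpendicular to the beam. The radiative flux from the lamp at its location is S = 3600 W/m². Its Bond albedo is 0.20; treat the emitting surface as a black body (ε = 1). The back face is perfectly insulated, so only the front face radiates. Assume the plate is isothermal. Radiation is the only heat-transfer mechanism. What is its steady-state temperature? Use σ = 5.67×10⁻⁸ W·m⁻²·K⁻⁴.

At equilibrium, absorbed power = emitted power.
Absorbing cross-section = A = 0.005960 m²; emitting surface = A = 0.005960 m² (ratio 1).
(1−a)S·A_cross = εσ·A_surf·T⁴  ⇒  T⁴ = (1−a)S/(1σ).
T⁴ = 0.800·3600/(1·5.67×10⁻⁸) = 5.079×10¹⁰ K⁴.
T = (5.079×10¹⁰)^(1/4).

T ≈ 475 K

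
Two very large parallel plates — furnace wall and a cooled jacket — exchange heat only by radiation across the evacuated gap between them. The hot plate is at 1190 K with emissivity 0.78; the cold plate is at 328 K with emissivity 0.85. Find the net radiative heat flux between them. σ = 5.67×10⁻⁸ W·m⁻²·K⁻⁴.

q ≈ 77500 W/m²

For two infinite grey parallel plates, q = σ(T₁⁴ − T₂⁴)/(1/ε₁ + 1/ε₂ − 1).
T₁⁴ − T₂⁴ = 2.005×10¹² − 1.157×10¹⁰ = 1.994×10¹² K⁴.
1/ε₁ + 1/ε₂ − 1 = 1.282 + 1.176 − 1 = 1.459.
q = 5.67×10⁻⁸ × 1.994×10¹² / 1.459.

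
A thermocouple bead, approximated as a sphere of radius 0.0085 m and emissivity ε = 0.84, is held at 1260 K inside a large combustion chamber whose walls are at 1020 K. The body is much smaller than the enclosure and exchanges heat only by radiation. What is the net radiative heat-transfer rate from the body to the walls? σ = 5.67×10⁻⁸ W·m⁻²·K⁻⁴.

For a small grey body in a large enclosure: P_net = εσA(T_body⁴ − T_wall⁴).
A = 4πr² = 9.079×10⁻⁴ m²; T_body⁴ − T_wall⁴ = 2.520×10¹² − 1.082×10¹² = 1.438×10¹² K⁴.
|P_net| = 0.84·5.67×10⁻⁸·9.079×10⁻⁴·1.438×10¹².

P_net ≈ 62.2 W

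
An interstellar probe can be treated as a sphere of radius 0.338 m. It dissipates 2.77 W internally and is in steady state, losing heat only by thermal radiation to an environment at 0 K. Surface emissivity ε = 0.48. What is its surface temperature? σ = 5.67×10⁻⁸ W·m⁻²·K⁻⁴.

T ≈ 91.8 K

Steady state: internal power = radiated power, P = εσA T⁴.
Radiating area A = 4πr² = 1.436 m².
T⁴ = P/(εσA) = 2.77/(0.48·5.67×10⁻⁸·1.436) = 7.089×10⁷ K⁴.
T = (7.089×10⁷)^(1/4).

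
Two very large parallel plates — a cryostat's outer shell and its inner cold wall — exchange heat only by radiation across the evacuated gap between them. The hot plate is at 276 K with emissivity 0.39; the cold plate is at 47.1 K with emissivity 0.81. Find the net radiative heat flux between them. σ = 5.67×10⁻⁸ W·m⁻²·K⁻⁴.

For two infinite grey parallel plates, q = σ(T₁⁴ − T₂⁴)/(1/ε₁ + 1/ε₂ − 1).
T₁⁴ − T₂⁴ = 5.803×10⁹ − 4.921×10⁶ = 5.798×10⁹ K⁴.
1/ε₁ + 1/ε₂ − 1 = 2.564 + 1.235 − 1 = 2.799.
q = 5.67×10⁻⁸ × 5.798×10⁹ / 2.799.

q ≈ 117 W/m²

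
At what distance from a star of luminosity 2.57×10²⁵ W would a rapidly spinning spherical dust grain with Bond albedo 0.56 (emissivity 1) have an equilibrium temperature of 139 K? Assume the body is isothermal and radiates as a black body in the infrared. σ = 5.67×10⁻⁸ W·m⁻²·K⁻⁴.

d ≈ 1.03×10¹¹ m

For an isothermal black-emitting sphere, (1−a)S·πr² = σ·4πr²·T⁴ ⇒ S = 4σT⁴/(1−a).
S = 4·5.67×10⁻⁸·(139)⁴/0.440 = 192.4 W/m².
Flux falls as S = L/(4πd²), so d = √(L/(4πS)) = √(2.57×10²⁵/(4π·192.4)).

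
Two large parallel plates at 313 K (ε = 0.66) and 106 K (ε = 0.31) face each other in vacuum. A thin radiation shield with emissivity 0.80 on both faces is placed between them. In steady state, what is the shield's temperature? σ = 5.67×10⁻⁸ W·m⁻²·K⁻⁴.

T_s ≈ 283 K

In steady state the net flux on the hot side equals that on the cold side.
σ(T₁⁴−T_s⁴)/D₁ = σ(T_s⁴−T₂⁴)/D₂, with D₁ = 1/ε₁+1/ε_s−1 = 1.765, D₂ = 1/ε_s+1/ε₂−1 = 3.476.
Solve for T_s⁴: T_s⁴ = (D₂·T₁⁴ + D₁·T₂⁴)/(D₁+D₂) = 6.408×10⁹ K⁴.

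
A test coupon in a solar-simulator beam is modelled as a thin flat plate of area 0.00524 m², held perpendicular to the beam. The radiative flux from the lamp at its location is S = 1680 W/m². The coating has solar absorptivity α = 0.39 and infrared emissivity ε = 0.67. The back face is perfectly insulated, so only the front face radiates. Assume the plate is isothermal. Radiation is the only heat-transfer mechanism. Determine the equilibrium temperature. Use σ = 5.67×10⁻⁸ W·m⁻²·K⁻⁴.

At equilibrium, absorbed power = emitted power.
Absorbing cross-section = A = 0.005240 m²; emitting surface = A = 0.005240 m² (ratio 1).
αS·A_cross = εσ·A_surf·T⁴  ⇒  T⁴ = αS/(ε·1σ).
T⁴ = 0.390·1680/(0.67·1·5.67×10⁻⁸) = 1.725×10¹⁰ K⁴.
T = (1.725×10¹⁰)^(1/4).

T ≈ 362 K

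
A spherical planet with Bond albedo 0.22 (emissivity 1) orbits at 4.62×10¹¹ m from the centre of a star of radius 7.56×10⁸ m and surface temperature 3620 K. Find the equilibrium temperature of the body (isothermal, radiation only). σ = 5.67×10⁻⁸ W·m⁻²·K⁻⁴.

The star's surface emits σT_*⁴; at distance d the flux is S = σT_*⁴(R_*/d)².
S = 5.67×10⁻⁸·(3620)⁴·(7.56×10⁸/4.62×10¹¹)² = 26.07 W/m².
For an isothermal sphere T⁴ = (1−a)S/(4σ) = 8.967×10⁷ K⁴.

T ≈ 97.3 K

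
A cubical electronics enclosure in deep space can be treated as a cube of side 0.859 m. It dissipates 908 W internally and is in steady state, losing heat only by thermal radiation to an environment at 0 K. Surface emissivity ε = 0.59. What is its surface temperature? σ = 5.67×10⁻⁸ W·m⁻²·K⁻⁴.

Steady state: internal power = radiated power, P = εσA T⁴.
Radiating area A = 6L² = 4.427 m².
T⁴ = P/(εσA) = 908/(0.59·5.67×10⁻⁸·4.427) = 6.131×10⁹ K⁴.
T = (6.131×10⁹)^(1/4).

T ≈ 280 K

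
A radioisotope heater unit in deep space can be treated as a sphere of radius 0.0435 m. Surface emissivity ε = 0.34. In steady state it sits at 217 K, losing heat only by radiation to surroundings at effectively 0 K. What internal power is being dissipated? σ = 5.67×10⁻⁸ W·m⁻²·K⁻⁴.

P ≈ 1.02 W

Steady state: P = εσA T⁴.
A = 4πr² = 0.02378 m²; T⁴ = (217)⁴ = 2.217×10⁹ K⁴.
P = 0.34 × 5.67×10⁻⁸ × 0.02378 × 2.217×10⁹.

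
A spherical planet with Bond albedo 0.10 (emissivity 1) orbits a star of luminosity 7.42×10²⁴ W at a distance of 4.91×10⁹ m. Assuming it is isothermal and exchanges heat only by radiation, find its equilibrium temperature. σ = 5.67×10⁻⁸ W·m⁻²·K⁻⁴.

T ≈ 558 K

First find the stellar flux at distance d: S = L/(4πd²) = 7.42×10²⁴/(4π·(4.91×10⁹)²) = 24490 W/m².
For an isothermal sphere, absorbed (1−a)S·πr² = emitted σ·4πr²·T⁴, so T⁴ = (1−a)S/(4σ).
T⁴ = 0.900·24490/(4·5.67×10⁻⁸) = 9.719×10¹⁰ K⁴.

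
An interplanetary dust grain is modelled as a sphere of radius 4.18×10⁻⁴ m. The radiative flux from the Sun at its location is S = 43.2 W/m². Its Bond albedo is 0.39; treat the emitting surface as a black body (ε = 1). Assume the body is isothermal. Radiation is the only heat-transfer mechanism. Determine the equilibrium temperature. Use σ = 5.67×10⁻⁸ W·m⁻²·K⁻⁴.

At equilibrium, absorbed power = emitted power.
Absorbing cross-section = πr² = 5.489×10⁻⁷ m²; emitting surface = 4πr² = 2.196×10⁻⁶ m² (ratio 4).
(1−a)S·A_cross = εσ·A_surf·T⁴  ⇒  T⁴ = (1−a)S/(4σ).
T⁴ = 0.610·43.2/(4·5.67×10⁻⁸) = 1.162×10⁸ K⁴.
T = (1.162×10⁸)^(1/4).

T ≈ 104 K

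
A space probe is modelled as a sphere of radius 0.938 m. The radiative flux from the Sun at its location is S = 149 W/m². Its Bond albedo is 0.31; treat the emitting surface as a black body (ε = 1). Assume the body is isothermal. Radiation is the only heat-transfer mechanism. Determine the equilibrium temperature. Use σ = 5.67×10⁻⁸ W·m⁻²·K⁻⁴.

At equilibrium, absorbed power = emitted power.
Absorbing cross-section = πr² = 2.764 m²; emitting surface = 4πr² = 11.06 m² (ratio 4).
(1−a)S·A_cross = εσ·A_surf·T⁴  ⇒  T⁴ = (1−a)S/(4σ).
T⁴ = 0.690·149/(4·5.67×10⁻⁸) = 4.533×10⁸ K⁴.
T = (4.533×10⁸)^(1/4).

T ≈ 146 K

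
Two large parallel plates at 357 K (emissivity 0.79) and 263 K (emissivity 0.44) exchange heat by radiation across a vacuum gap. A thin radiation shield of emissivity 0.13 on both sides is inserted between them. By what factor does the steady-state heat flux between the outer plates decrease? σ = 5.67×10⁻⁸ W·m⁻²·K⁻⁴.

factor ≈ 6.67

Without shield: q₀ = σΔ(T⁴)/(1/ε₁+1/ε₂−1) with denominator 2.539.
With shield the two gaps are in series; the resistances add: (1/ε₁+1/ε_s−1)+(1/ε_s+1/ε₂−1) = 7.958+8.965 = 16.92.
Heat-flux ratio q₀/q = 16.92/2.539.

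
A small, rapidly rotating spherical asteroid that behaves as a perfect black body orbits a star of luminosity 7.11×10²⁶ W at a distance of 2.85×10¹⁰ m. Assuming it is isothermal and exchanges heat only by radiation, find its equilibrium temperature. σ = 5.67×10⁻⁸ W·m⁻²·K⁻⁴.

T ≈ 744 K

First find the stellar flux at distance d: S = L/(4πd²) = 7.11×10²⁶/(4π·(2.85×10¹⁰)²) = 69660 W/m².
For an isothermal sphere, absorbed (1−a)S·πr² = emitted σ·4πr²·T⁴, so T⁴ = (1−a)S/(4σ).
T⁴ = 1.00·69660/(4·5.67×10⁻⁸) = 3.071×10¹¹ K⁴.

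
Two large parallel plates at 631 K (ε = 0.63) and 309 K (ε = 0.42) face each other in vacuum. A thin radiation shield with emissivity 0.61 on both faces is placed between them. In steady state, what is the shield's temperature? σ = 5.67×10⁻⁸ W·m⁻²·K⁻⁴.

T_s ≈ 555 K

In steady state the net flux on the hot side equals that on the cold side.
σ(T₁⁴−T_s⁴)/D₁ = σ(T_s⁴−T₂⁴)/D₂, with D₁ = 1/ε₁+1/ε_s−1 = 2.227, D₂ = 1/ε_s+1/ε₂−1 = 3.020.
Solve for T_s⁴: T_s⁴ = (D₂·T₁⁴ + D₁·T₂⁴)/(D₁+D₂) = 9.512×10¹⁰ K⁴.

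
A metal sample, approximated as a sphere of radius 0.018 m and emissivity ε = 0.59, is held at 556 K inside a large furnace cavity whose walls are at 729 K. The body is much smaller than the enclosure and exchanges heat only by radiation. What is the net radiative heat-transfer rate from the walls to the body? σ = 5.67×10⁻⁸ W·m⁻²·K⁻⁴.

For a small grey body in a large enclosure: P_net = εσA(T_body⁴ − T_wall⁴).
A = 4πr² = 0.004072 m²; T_body⁴ − T_wall⁴ = 9.557×10¹⁰ − 2.824×10¹¹ = -1.869×10¹¹ K⁴.
|P_net| = 0.59·5.67×10⁻⁸·0.004072·1.869×10¹¹.

P_net ≈ 25.5 W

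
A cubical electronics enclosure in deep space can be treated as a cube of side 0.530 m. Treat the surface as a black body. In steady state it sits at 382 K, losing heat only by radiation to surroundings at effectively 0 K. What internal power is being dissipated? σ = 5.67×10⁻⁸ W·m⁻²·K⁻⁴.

Steady state: P = εσA T⁴.
A = 6L² = 1.685 m²; T⁴ = (382)⁴ = 2.129×10¹⁰ K⁴.
P = 1.0 × 5.67×10⁻⁸ × 1.685 × 2.129×10¹⁰.

P ≈ 2030 W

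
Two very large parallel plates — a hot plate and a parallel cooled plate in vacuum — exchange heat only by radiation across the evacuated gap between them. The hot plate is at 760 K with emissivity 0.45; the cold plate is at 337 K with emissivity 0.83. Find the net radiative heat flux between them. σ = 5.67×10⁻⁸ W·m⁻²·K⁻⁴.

q ≈ 7490 W/m²

For two infinite grey parallel plates, q = σ(T₁⁴ − T₂⁴)/(1/ε₁ + 1/ε₂ − 1).
T₁⁴ − T₂⁴ = 3.336×10¹¹ − 1.290×10¹⁰ = 3.207×10¹¹ K⁴.
1/ε₁ + 1/ε₂ − 1 = 2.222 + 1.205 − 1 = 2.427.
q = 5.67×10⁻⁸ × 3.207×10¹¹ / 2.427.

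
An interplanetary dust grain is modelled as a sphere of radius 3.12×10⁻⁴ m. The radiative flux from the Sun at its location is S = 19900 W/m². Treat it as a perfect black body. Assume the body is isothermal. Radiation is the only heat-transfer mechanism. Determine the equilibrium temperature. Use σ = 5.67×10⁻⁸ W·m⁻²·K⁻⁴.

At equilibrium, absorbed power = emitted power.
Absorbing cross-section = πr² = 3.058×10⁻⁷ m²; emitting surface = 4πr² = 1.223×10⁻⁶ m² (ratio 4).
S·A_cross = εσ·A_surf·T⁴  ⇒  T⁴ = S/(4σ).
T⁴ = 1.00·19900/(4·5.67×10⁻⁸) = 8.774×10¹⁰ K⁴.
T = (8.774×10¹⁰)^(1/4).

T ≈ 544 K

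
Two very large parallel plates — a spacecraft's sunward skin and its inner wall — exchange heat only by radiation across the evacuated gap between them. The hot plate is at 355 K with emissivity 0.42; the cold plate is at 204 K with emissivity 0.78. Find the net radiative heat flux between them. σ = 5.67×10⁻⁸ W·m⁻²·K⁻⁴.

For two infinite grey parallel plates, q = σ(T₁⁴ − T₂⁴)/(1/ε₁ + 1/ε₂ − 1).
T₁⁴ − T₂⁴ = 1.588×10¹⁰ − 1.732×10⁹ = 1.415×10¹⁰ K⁴.
1/ε₁ + 1/ε₂ − 1 = 2.381 + 1.282 − 1 = 2.663.
q = 5.67×10⁻⁸ × 1.415×10¹⁰ / 2.663.

q ≈ 301 W/m²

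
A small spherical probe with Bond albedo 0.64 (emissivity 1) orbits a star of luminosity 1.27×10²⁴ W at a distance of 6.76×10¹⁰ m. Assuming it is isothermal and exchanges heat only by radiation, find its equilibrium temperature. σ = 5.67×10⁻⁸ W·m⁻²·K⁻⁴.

T ≈ 77.0 K

First find the stellar flux at distance d: S = L/(4πd²) = 1.27×10²⁴/(4π·(6.76×10¹⁰)²) = 22.12 W/m².
For an isothermal sphere, absorbed (1−a)S·πr² = emitted σ·4πr²·T⁴, so T⁴ = (1−a)S/(4σ).
T⁴ = 0.360·22.12/(4·5.67×10⁻⁸) = 3.510×10⁷ K⁴.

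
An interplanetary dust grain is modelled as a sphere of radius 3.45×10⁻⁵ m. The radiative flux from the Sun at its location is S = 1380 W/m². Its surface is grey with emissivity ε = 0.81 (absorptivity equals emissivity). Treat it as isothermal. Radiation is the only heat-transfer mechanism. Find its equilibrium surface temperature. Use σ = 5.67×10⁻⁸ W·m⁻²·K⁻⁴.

T ≈ 279 K

At equilibrium, absorbed power = emitted power.
Absorbing cross-section = πr² = 3.739×10⁻⁹ m²; emitting surface = 4πr² = 1.496×10⁻⁸ m² (ratio 4).
εS·A_cross = εσ·A_surf·T⁴  ⇒  T⁴ = S/(4σ)   (ε cancels).
T⁴ = 1380/(4·5.67×10⁻⁸) = 6.085×10⁹ K⁴.
T = (6.085×10⁹)^(1/4).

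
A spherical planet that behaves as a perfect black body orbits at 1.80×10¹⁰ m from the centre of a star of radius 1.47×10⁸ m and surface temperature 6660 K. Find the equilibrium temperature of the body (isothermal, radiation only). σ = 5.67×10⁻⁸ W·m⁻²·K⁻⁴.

The star's surface emits σT_*⁴; at distance d the flux is S = σT_*⁴(R_*/d)².
S = 5.67×10⁻⁸·(6660)⁴·(1.47×10⁸/1.80×10¹⁰)² = 7440 W/m².
For an isothermal sphere T⁴ = (1−a)S/(4σ) = 3.280×10¹⁰ K⁴.

T ≈ 426 K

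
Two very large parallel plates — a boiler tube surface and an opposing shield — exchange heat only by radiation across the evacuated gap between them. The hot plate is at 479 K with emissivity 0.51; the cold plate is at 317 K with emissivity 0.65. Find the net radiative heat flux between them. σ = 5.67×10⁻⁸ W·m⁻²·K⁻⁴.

For two infinite grey parallel plates, q = σ(T₁⁴ − T₂⁴)/(1/ε₁ + 1/ε₂ − 1).
T₁⁴ − T₂⁴ = 5.264×10¹⁰ − 1.010×10¹⁰ = 4.255×10¹⁰ K⁴.
1/ε₁ + 1/ε₂ − 1 = 1.961 + 1.538 − 1 = 2.499.
q = 5.67×10⁻⁸ × 4.255×10¹⁰ / 2.499.

q ≈ 965 W/m²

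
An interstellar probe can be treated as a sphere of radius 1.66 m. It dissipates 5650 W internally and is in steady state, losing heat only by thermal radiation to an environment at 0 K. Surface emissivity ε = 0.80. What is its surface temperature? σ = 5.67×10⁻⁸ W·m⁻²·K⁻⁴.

Steady state: internal power = radiated power, P = εσA T⁴.
Radiating area A = 4πr² = 34.63 m².
T⁴ = P/(εσA) = 5650/(0.80·5.67×10⁻⁸·34.63) = 3.597×10⁹ K⁴.
T = (3.597×10⁹)^(1/4).

T ≈ 245 K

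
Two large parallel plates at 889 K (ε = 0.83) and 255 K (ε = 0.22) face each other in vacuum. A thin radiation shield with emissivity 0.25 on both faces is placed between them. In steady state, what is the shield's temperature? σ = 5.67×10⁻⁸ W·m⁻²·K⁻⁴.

T_s ≈ 797 K

In steady state the net flux on the hot side equals that on the cold side.
σ(T₁⁴−T_s⁴)/D₁ = σ(T_s⁴−T₂⁴)/D₂, with D₁ = 1/ε₁+1/ε_s−1 = 4.205, D₂ = 1/ε_s+1/ε₂−1 = 7.545.
Solve for T_s⁴: T_s⁴ = (D₂·T₁⁴ + D₁·T₂⁴)/(D₁+D₂) = 4.026×10¹¹ K⁴.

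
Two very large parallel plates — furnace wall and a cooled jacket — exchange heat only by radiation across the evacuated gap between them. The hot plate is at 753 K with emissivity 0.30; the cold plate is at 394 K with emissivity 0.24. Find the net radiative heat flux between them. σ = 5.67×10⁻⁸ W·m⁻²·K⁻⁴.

q ≈ 2590 W/m²

For two infinite grey parallel plates, q = σ(T₁⁴ − T₂⁴)/(1/ε₁ + 1/ε₂ − 1).
T₁⁴ − T₂⁴ = 3.215×10¹¹ − 2.410×10¹⁰ = 2.974×10¹¹ K⁴.
1/ε₁ + 1/ε₂ − 1 = 3.333 + 4.167 − 1 = 6.500.
q = 5.67×10⁻⁸ × 2.974×10¹¹ / 6.500.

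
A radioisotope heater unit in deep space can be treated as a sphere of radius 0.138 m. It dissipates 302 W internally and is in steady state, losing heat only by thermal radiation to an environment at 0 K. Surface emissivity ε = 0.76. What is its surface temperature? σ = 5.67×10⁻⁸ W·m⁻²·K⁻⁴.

T ≈ 414 K

Steady state: internal power = radiated power, P = εσA T⁴.
Radiating area A = 4πr² = 0.2393 m².
T⁴ = P/(εσA) = 302/(0.76·5.67×10⁻⁸·0.2393) = 2.928×10¹⁰ K⁴.
T = (2.928×10¹⁰)^(1/4).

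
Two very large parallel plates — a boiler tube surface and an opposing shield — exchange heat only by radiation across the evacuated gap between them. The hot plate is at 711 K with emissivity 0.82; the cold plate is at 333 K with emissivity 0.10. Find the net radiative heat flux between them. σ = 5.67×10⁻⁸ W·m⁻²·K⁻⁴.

q ≈ 1350 W/m²

For two infinite grey parallel plates, q = σ(T₁⁴ − T₂⁴)/(1/ε₁ + 1/ε₂ − 1).
T₁⁴ − T₂⁴ = 2.556×10¹¹ − 1.230×10¹⁰ = 2.433×10¹¹ K⁴.
1/ε₁ + 1/ε₂ − 1 = 1.220 + 10.00 − 1 = 10.22.
q = 5.67×10⁻⁸ × 2.433×10¹¹ / 10.22.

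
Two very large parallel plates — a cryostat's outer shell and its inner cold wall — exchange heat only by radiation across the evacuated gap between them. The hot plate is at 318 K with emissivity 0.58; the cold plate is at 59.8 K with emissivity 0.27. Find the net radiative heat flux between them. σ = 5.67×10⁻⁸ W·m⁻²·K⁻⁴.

q ≈ 131 W/m²

For two infinite grey parallel plates, q = σ(T₁⁴ − T₂⁴)/(1/ε₁ + 1/ε₂ − 1).
T₁⁴ − T₂⁴ = 1.023×10¹⁰ − 1.279×10⁷ = 1.021×10¹⁰ K⁴.
1/ε₁ + 1/ε₂ − 1 = 1.724 + 3.704 − 1 = 4.428.
q = 5.67×10⁻⁸ × 1.021×10¹⁰ / 4.428.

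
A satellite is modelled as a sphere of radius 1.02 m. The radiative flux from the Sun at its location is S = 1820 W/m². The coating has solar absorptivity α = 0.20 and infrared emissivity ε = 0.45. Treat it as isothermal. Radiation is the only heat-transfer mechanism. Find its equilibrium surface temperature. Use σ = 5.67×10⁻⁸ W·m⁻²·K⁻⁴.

T ≈ 244 K

At equilibrium, absorbed power = emitted power.
Absorbing cross-section = πr² = 3.269 m²; emitting surface = 4πr² = 13.07 m² (ratio 4).
αS·A_cross = εσ·A_surf·T⁴  ⇒  T⁴ = αS/(ε·4σ).
T⁴ = 0.200·1820/(0.45·4·5.67×10⁻⁸) = 3.567×10⁹ K⁴.
T = (3.567×10⁹)^(1/4).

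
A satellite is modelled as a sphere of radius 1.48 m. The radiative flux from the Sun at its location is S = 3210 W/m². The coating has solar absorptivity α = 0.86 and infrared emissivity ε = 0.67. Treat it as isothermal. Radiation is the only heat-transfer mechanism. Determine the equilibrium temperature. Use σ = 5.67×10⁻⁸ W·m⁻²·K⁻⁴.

T ≈ 367 K

At equilibrium, absorbed power = emitted power.
Absorbing cross-section = πr² = 6.881 m²; emitting surface = 4πr² = 27.53 m² (ratio 4).
αS·A_cross = εσ·A_surf·T⁴  ⇒  T⁴ = αS/(ε·4σ).
T⁴ = 0.860·3210/(0.67·4·5.67×10⁻⁸) = 1.817×10¹⁰ K⁴.
T = (1.817×10¹⁰)^(1/4).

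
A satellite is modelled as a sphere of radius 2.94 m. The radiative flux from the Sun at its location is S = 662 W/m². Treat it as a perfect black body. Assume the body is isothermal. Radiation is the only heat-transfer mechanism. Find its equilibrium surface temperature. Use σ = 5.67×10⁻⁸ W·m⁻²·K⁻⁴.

T ≈ 232 K

At equilibrium, absorbed power = emitted power.
Absorbing cross-section = πr² = 27.15 m²; emitting surface = 4πr² = 108.6 m² (ratio 4).
S·A_cross = εσ·A_surf·T⁴  ⇒  T⁴ = S/(4σ).
T⁴ = 1.00·662/(4·5.67×10⁻⁸) = 2.919×10⁹ K⁴.
T = (2.919×10⁹)^(1/4).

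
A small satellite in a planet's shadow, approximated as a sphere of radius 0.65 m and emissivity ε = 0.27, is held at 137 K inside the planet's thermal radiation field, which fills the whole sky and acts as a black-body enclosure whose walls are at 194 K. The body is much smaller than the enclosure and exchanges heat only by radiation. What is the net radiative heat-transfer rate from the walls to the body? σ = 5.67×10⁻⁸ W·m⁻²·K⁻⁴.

P_net ≈ 86.5 W

For a small grey body in a large enclosure: P_net = εσA(T_body⁴ − T_wall⁴).
A = 4πr² = 5.309 m²; T_body⁴ − T_wall⁴ = 3.523×10⁸ − 1.416×10⁹ = -1.064×10⁹ K⁴.
|P_net| = 0.27·5.67×10⁻⁸·5.309·1.064×10⁹.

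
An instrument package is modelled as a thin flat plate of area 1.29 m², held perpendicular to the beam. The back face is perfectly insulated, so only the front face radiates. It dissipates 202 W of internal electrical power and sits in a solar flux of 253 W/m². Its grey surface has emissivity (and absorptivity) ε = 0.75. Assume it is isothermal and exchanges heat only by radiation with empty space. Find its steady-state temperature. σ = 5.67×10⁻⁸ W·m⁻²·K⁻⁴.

At steady state, absorbed solar power + internal power = radiated power.
Absorbed: α·S·A_cross = 0.75·253·1.290 = 244.8 W (cross-section A).
Total input = 244.8 + 202 = 446.8 W.
Radiated: εσ·A_surf·T⁴ with A_surf = A = 1.290 m².
T⁴ = 446.8/(0.75·5.67×10⁻⁸·1.290) = 8.144×10⁹ K⁴.

T ≈ 300 K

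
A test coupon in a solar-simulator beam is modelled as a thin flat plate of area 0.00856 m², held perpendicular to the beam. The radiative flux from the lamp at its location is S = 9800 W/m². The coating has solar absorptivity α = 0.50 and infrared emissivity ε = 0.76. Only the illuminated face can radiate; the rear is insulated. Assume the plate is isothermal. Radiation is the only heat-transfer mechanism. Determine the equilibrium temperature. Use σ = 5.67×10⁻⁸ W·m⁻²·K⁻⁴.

At equilibrium, absorbed power = emitted power.
Absorbing cross-section = A = 0.008560 m²; emitting surface = A = 0.008560 m² (ratio 1).
αS·A_cross = εσ·A_surf·T⁴  ⇒  T⁴ = αS/(ε·1σ).
T⁴ = 0.500·9800/(0.76·1·5.67×10⁻⁸) = 1.137×10¹¹ K⁴.
T = (1.137×10¹¹)^(1/4).

T ≈ 581 K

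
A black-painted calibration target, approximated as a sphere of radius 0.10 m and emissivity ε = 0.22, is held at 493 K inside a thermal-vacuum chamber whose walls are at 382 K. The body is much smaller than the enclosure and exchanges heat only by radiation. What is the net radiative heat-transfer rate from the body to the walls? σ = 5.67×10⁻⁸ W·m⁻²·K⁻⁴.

For a small grey body in a large enclosure: P_net = εσA(T_body⁴ − T_wall⁴).
A = 4πr² = 0.1257 m²; T_body⁴ − T_wall⁴ = 5.907×10¹⁰ − 2.129×10¹⁰ = 3.778×10¹⁰ K⁴.
|P_net| = 0.22·5.67×10⁻⁸·0.1257·3.778×10¹⁰.

P_net ≈ 59.2 W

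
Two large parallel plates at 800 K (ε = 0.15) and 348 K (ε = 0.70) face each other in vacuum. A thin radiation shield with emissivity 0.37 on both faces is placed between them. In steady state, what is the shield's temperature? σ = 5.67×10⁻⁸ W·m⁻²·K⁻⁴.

In steady state the net flux on the hot side equals that on the cold side.
σ(T₁⁴−T_s⁴)/D₁ = σ(T_s⁴−T₂⁴)/D₂, with D₁ = 1/ε₁+1/ε_s−1 = 8.369, D₂ = 1/ε_s+1/ε₂−1 = 3.131.
Solve for T_s⁴: T_s⁴ = (D₂·T₁⁴ + D₁·T₂⁴)/(D₁+D₂) = 1.222×10¹¹ K⁴.

T_s ≈ 591 K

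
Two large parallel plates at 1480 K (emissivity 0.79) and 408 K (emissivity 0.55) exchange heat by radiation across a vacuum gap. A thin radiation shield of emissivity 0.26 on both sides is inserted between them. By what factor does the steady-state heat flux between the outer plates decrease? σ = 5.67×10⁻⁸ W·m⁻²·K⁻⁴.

factor ≈ 4.21

Without shield: q₀ = σΔ(T⁴)/(1/ε₁+1/ε₂−1) with denominator 2.084.
With shield the two gaps are in series; the resistances add: (1/ε₁+1/ε_s−1)+(1/ε_s+1/ε₂−1) = 4.112+4.664 = 8.776.
Heat-flux ratio q₀/q = 8.776/2.084.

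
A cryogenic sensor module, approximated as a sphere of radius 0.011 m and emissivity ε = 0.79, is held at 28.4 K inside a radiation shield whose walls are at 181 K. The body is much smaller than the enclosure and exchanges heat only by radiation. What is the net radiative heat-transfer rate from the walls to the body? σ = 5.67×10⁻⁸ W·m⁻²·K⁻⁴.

P_net ≈ 0.0731 W

For a small grey body in a large enclosure: P_net = εσA(T_body⁴ − T_wall⁴).
A = 4πr² = 0.001521 m²; T_body⁴ − T_wall⁴ = 6.505×10⁵ − 1.073×10⁹ = -1.073×10⁹ K⁴.
|P_net| = 0.79·5.67×10⁻⁸·0.001521·1.073×10⁹.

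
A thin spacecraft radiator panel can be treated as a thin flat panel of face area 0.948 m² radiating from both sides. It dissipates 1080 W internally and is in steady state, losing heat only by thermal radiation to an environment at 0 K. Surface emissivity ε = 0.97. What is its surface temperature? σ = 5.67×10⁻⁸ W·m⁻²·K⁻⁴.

T ≈ 319 K

Steady state: internal power = radiated power, P = εσA T⁴.
Radiating area A = 2·0.948 = 1.896 m².
T⁴ = P/(εσA) = 1080/(0.97·5.67×10⁻⁸·1.896) = 1.036×10¹⁰ K⁴.
T = (1.036×10¹⁰)^(1/4).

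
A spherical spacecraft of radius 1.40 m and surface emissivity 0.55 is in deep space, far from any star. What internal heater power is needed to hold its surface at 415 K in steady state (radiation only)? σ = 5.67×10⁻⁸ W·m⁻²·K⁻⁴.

P = εσ·4πr²·T⁴.
4πr² = 24.63 m²; T⁴ = 2.966×10¹⁰ K⁴.
P = 0.55·5.67×10⁻⁸·24.63·2.966×10¹⁰.

P ≈ 22800 W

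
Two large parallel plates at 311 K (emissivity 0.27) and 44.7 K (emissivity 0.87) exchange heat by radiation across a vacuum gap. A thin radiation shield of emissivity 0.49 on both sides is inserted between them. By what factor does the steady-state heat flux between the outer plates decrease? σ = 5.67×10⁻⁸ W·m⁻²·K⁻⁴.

Without shield: q₀ = σΔ(T⁴)/(1/ε₁+1/ε₂−1) with denominator 3.853.
With shield the two gaps are in series; the resistances add: (1/ε₁+1/ε_s−1)+(1/ε_s+1/ε₂−1) = 4.745+2.190 = 6.935.
Heat-flux ratio q₀/q = 6.935/3.853.

factor ≈ 1.80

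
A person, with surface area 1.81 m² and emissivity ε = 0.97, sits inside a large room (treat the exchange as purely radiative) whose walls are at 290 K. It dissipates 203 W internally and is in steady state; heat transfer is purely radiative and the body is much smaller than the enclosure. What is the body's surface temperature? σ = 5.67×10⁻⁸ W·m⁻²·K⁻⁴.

For a small grey body in a large enclosure, net radiated power = εσA(T⁴ − T_w⁴).
Steady state: P = εσA(T⁴ − T_w⁴) with A = 1.81 m².
T⁴ = P/(εσA) + T_w⁴ = 203/(0.97·5.67×10⁻⁸·1.810) + (290)⁴
    = 2.039×10⁹ + 7.073×10⁹ = 9.112×10⁹ K⁴.

T ≈ 309 K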